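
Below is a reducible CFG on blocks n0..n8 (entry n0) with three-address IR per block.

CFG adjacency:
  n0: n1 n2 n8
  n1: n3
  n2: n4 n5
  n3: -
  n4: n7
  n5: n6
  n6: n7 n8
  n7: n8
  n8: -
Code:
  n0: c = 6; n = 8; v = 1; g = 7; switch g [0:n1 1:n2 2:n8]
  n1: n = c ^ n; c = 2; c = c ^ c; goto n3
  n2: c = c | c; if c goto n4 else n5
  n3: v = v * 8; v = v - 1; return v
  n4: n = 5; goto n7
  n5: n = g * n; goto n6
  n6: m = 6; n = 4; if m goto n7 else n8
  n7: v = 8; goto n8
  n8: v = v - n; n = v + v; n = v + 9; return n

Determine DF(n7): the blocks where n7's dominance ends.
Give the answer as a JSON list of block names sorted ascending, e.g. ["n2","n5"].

Answer: ["n8"]

Analysis:
idom tree: n1←n0 n2←n0 n3←n1 n4←n2 n5←n2 n6←n5 n7←n2 n8←n0
Dom at joins:
  n7: preds {n4,n6}: {n0,n2,n4} ∩ {n0,n2,n5,n6} = {n0,n2}; idom=n2
  n8: preds {n0,n6,n7}: {n0} ∩ {n0,n2,n5,n6} ∩ {n0,n2,n7} = {n0}; idom=n0

DF derivation:
  join n7 pred n4: n4 stop@n2
  join n7 pred n6: n6→n5 stop@n2
  join n8 pred n0: · stop@n0
  join n8 pred n6: n6→n5→n2 stop@n0
  join n8 pred n7: n7→n2 stop@n0
  n0 → ∅
  n1 → ∅
  n2 → {n8}
  n3 → ∅
  n4 → {n7}
  n5 → {n7,n8}
  n6 → {n7,n8}
  n7 → {n8}
  n8 → ∅

DF(n7) = ["n8"]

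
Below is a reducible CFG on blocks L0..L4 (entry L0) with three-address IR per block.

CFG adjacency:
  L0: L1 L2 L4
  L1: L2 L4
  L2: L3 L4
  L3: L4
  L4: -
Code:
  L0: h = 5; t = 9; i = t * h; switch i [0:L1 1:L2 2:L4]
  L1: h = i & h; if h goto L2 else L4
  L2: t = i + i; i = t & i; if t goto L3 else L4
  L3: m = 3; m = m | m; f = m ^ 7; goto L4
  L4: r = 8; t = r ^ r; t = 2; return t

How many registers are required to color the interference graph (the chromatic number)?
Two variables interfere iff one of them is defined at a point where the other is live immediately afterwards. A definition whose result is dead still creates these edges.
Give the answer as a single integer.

Block summaries:
  L0: def={h,i,t} ue=∅
  L1: def={h} ue={h,i}
  L2: def={i,t} ue={i}
  L3: def={f,m} ue=∅
  L4: def={r,t} ue=∅

Liveness:
  live L0: ∅→{h,i}
  live L1: {h,i}→{i}
  live L2: {i}→∅
  live L3: ∅→∅
  live L4: ∅→∅

Conflict graph:
  f — ∅
  h — {i,t}
  i — {h,t}
  m — ∅
  r — ∅
  t — {h,i}

Colouring:
  clique {h,i,t} ⇒ need ≥ 3
  3-colouring: c0={f,h,m,r}  c1={i}  c2={t}
  χ = 3

Answer: 3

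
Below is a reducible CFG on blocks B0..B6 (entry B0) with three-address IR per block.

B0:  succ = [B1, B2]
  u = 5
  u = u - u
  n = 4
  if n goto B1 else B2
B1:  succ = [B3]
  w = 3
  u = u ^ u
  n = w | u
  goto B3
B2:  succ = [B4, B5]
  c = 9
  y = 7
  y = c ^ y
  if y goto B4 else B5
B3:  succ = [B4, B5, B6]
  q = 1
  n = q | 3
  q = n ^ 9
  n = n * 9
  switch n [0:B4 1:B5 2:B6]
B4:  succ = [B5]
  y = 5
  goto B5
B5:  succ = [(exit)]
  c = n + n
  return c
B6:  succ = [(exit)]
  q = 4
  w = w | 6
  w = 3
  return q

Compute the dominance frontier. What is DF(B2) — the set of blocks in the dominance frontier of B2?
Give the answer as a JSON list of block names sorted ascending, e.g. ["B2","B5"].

Answer: ["B4", "B5"]

Analysis:
idom tree: B1←B0 B2←B0 B3←B1 B4←B0 B5←B0 B6←B3
Dom at joins:
  B4: preds {B2,B3}: {B0,B2} ∩ {B0,B1,B3} = {B0}; idom=B0
  B5: preds {B2,B3,B4}: {B0,B2} ∩ {B0,B1,B3} ∩ {B0,B4} = {B0}; idom=B0

DF derivation:
  B4←B2: walk B2 to B0
  B4←B3: walk B3→B1 to B0
  B5←B2: walk B2 to B0
  B5←B3: walk B3→B1 to B0
  B5←B4: walk B4 to B0
  B0 → ∅
  B1 → {B4,B5}
  B2 → {B4,B5}
  B3 → {B4,B5}
  B4 → {B5}
  B5 → ∅
  B6 → ∅

DF(B2) = ["B4", "B5"]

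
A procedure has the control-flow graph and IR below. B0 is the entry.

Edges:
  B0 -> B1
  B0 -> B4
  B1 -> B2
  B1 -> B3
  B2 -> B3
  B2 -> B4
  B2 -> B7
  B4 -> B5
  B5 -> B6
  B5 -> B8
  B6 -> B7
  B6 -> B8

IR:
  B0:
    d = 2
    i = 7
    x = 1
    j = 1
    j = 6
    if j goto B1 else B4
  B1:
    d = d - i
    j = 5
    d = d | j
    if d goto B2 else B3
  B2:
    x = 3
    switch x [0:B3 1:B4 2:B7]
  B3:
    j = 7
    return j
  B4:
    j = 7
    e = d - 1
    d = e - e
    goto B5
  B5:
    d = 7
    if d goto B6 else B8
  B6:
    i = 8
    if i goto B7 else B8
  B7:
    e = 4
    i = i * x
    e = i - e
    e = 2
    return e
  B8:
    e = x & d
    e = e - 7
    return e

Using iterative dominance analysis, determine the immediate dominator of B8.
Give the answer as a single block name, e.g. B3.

idom tree: B1←B0 B2←B1 B3←B1 B4←B0 B5←B4 B6←B5 B7←B0 B8←B5
Join-block Dom:
  B3: preds {B1,B2}: {B0,B1} ∩ {B0,B1,B2} = {B0,B1}; idom=B1
  B4: preds {B0,B2}: {B0} ∩ {B0,B1,B2} = {B0}; idom=B0
  B7: preds {B2,B6}: {B0,B1,B2} ∩ {B0,B4,B5,B6} = {B0}; idom=B0
  B8: preds {B5,B6}: {B0,B4,B5} ∩ {B0,B4,B5,B6} = {B0,B4,B5}; idom=B5

idom(B8) = B5

Answer: B5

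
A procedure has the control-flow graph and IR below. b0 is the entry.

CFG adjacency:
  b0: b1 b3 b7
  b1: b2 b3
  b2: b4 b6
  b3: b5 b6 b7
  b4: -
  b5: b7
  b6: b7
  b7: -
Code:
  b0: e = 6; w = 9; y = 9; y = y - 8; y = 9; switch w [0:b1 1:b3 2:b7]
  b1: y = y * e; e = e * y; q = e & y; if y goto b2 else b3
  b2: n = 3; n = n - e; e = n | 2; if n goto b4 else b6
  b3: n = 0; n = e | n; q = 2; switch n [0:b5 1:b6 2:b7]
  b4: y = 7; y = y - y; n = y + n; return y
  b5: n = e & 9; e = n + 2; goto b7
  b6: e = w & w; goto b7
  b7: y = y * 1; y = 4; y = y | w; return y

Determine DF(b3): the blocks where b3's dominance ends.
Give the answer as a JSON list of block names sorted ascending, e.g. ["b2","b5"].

idom tree: b1←b0 b2←b1 b3←b0 b4←b2 b5←b3 b6←b0 b7←b0
Join-block Dom:
  b3: preds {b0,b1}: {b0} ∩ {b0,b1} = {b0}; idom=b0
  b6: preds {b2,b3}: {b0,b1,b2} ∩ {b0,b3} = {b0}; idom=b0
  b7: preds {b0,b3,b5,b6}: {b0} ∩ {b0,b3} ∩ {b0,b3,b5} ∩ {b0,b6} = {b0}; idom=b0

DF walk-up:
  b3←b0: walk · to b0
  b3←b1: walk b1 to b0
  b6←b2: walk b2→b1 to b0
  b6←b3: walk b3 to b0
  b7←b0: walk · to b0
  b7←b3: walk b3 to b0
  b7←b5: walk b5→b3 to b0
  b7←b6: walk b6 to b0
  b0: DF=∅
  b1: DF={b3,b6}
  b2: DF={b6}
  b3: DF={b6,b7}
  b4: DF=∅
  b5: DF={b7}
  b6: DF={b7}
  b7: DF=∅

DF(b3) = ["b6", "b7"]

Answer: ["b6", "b7"]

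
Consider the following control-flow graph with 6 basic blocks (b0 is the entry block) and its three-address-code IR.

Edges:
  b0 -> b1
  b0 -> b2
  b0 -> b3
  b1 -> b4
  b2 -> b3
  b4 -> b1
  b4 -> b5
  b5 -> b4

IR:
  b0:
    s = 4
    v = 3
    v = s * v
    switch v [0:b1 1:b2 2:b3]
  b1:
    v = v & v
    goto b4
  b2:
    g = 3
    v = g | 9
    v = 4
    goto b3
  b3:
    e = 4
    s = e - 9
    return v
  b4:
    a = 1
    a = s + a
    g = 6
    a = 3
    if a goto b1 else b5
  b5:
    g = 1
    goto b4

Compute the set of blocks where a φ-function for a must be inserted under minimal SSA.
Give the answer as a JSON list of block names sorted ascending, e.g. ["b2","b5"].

Answer: ["b1", "b4"]

Derivation:
idom tree: b1←b0 b2←b0 b3←b0 b4←b1 b5←b4
Dom∩ at merges:
  b1: preds {b0,b4}: {b0} ∩ {b0,b1,b4} = {b0}; idom=b0
  b3: preds {b0,b2}: {b0} ∩ {b0,b2} = {b0}; idom=b0
  b4: preds {b1,b5}: {b0,b1} ∩ {b0,b1,b4,b5} = {b0,b1}; idom=b1

Frontier:
  b1←b0: walk · to b0
  b1←b4: walk b4→b1 to b0
  b3←b0: walk · to b0
  b3←b2: walk b2 to b0
  b4←b1: walk · to b1
  b4←b5: walk b5→b4 to b1
  b0: DF=∅
  b1: DF={b1}
  b2: DF={b3}
  b3: DF=∅
  b4: DF={b1,b4}
  b5: DF={b4}

φ for a: defs {b4}
  DF⁺ = {b1,b4}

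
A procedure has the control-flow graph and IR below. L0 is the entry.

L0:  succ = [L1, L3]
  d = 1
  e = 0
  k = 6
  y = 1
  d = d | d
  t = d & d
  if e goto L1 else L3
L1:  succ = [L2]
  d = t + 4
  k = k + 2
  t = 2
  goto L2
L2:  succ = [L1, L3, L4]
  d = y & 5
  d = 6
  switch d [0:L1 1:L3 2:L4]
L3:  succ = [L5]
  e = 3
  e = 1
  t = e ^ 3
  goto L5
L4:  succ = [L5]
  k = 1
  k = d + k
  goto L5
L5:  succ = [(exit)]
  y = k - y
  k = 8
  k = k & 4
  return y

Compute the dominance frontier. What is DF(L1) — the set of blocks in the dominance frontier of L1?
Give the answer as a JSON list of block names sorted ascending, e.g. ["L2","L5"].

idom tree: L1←L0 L2←L1 L3←L0 L4←L2 L5←L0
Dom∩ at merges:
  L1: preds {L0,L2}: {L0} ∩ {L0,L1,L2} = {L0}; idom=L0
  L3: preds {L0,L2}: {L0} ∩ {L0,L1,L2} = {L0}; idom=L0
  L5: preds {L3,L4}: {L0,L3} ∩ {L0,L1,L2,L4} = {L0}; idom=L0

DF derivation:
  join L1 pred L0: · stop@L0
  join L1 pred L2: L2→L1 stop@L0
  join L3 pred L0: · stop@L0
  join L3 pred L2: L2→L1 stop@L0
  join L5 pred L3: L3 stop@L0
  join L5 pred L4: L4→L2→L1 stop@L0
  DF(L0)=∅
  DF(L1)={L1,L3,L5}
  DF(L2)={L1,L3,L5}
  DF(L3)={L5}
  DF(L4)={L5}
  DF(L5)=∅

DF(L1) = ["L1", "L3", "L5"]

Answer: ["L1", "L3", "L5"]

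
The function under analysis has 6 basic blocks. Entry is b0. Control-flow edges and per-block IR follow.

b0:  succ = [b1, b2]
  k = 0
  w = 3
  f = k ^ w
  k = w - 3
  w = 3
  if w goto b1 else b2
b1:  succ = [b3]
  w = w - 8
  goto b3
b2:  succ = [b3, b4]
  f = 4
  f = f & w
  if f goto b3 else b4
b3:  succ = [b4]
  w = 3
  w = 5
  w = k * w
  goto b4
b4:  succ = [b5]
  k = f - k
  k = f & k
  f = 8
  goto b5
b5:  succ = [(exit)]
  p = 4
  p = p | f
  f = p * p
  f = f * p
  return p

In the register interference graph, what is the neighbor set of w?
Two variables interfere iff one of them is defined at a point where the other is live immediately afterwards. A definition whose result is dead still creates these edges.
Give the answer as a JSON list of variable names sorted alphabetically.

Answer: ["f", "k"]

Working:
Per-block:
  b0: def={f,k,w} ue=∅
  b1: def={w} ue={w}
  b2: def={f} ue={w}
  b3: def={w} ue={k}
  b4: def={f,k} ue={f,k}
  b5: def={f,p} ue={f}

Live sets:
  b0 li=∅ lo={f,k,w}
  b1 li={f,k,w} lo={f,k}
  b2 li={k,w} lo={f,k}
  b3 li={f,k} lo={f,k}
  b4 li={f,k} lo={f}
  b5 li={f} lo=∅

Interfere edges:
  f — {k,p,w}
  k — {f,w}
  p — {f}
  w — {f,k}

N(w) = ["f", "k"]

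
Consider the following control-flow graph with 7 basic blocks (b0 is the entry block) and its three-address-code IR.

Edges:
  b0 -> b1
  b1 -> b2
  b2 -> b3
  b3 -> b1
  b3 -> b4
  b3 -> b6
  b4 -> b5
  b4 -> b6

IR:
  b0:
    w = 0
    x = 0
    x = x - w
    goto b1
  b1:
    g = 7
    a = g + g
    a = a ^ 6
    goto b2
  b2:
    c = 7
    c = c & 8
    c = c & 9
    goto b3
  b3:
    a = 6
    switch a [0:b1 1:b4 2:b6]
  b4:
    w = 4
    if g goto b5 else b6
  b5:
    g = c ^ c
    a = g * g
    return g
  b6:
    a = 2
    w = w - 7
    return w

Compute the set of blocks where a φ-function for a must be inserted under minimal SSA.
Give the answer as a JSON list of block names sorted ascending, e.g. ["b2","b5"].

Answer: ["b1"]

Derivation:
idom tree: b1←b0 b2←b1 b3←b2 b4←b3 b5←b4 b6←b3
Join-block Dom:
  b1: preds {b0,b3}: {b0} ∩ {b0,b1,b2,b3} = {b0}; idom=b0
  b6: preds {b3,b4}: {b0,b1,b2,b3} ∩ {b0,b1,b2,b3,b4} = {b0,b1,b2,b3}; idom=b3

DF derivation:
  join b1 pred b0: · stop@b0
  join b1 pred b3: b3→b2→b1 stop@b0
  join b6 pred b3: · stop@b3
  join b6 pred b4: b4 stop@b3
  b0: DF=∅
  b1: DF={b1}
  b2: DF={b1}
  b3: DF={b1}
  b4: DF={b6}
  b5: DF=∅
  b6: DF=∅

φ for a: defs {b1,b3,b5,b6}
  DF⁺ = {b1}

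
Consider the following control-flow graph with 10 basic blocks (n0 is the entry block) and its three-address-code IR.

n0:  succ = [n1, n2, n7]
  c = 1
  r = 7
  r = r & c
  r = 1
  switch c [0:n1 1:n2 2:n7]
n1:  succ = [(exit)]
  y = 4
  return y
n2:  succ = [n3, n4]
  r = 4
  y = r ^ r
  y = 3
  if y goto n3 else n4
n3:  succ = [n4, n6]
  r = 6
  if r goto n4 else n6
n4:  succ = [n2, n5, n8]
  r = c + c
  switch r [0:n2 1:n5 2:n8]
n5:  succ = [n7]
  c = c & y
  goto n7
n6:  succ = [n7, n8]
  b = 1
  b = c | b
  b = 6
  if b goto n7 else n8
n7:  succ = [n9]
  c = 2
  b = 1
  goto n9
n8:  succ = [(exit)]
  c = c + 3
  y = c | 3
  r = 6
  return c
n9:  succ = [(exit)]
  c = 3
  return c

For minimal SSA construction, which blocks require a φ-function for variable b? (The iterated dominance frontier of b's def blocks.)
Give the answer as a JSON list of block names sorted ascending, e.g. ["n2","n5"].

Answer: ["n7", "n8"]

Derivation:
idom tree: n1←n0 n2←n0 n3←n2 n4←n2 n5←n4 n6←n3 n7←n0 n8←n2 n9←n7
Dom∩ at merges:
  n2: preds {n0,n4}: {n0} ∩ {n0,n2,n4} = {n0}; idom=n0
  n4: preds {n2,n3}: {n0,n2} ∩ {n0,n2,n3} = {n0,n2}; idom=n2
  n7: preds {n0,n5,n6}: {n0} ∩ {n0,n2,n4,n5} ∩ {n0,n2,n3,n6} = {n0}; idom=n0
  n8: preds {n4,n6}: {n0,n2,n4} ∩ {n0,n2,n3,n6} = {n0,n2}; idom=n2

Frontier:
  join n2 pred n0: · stop@n0
  join n2 pred n4: n4→n2 stop@n0
  join n4 pred n2: · stop@n2
  join n4 pred n3: n3 stop@n2
  join n7 pred n0: · stop@n0
  join n7 pred n5: n5→n4→n2 stop@n0
  join n7 pred n6: n6→n3→n2 stop@n0
  join n8 pred n4: n4 stop@n2
  join n8 pred n6: n6→n3 stop@n2
  n0: DF=∅
  n1: DF=∅
  n2: DF={n2,n7}
  n3: DF={n4,n7,n8}
  n4: DF={n2,n7,n8}
  n5: DF={n7}
  n6: DF={n7,n8}
  n7: DF=∅
  n8: DF=∅
  n9: DF=∅

φ for b: defs {n6,n7}
  DF⁺ = {n7,n8}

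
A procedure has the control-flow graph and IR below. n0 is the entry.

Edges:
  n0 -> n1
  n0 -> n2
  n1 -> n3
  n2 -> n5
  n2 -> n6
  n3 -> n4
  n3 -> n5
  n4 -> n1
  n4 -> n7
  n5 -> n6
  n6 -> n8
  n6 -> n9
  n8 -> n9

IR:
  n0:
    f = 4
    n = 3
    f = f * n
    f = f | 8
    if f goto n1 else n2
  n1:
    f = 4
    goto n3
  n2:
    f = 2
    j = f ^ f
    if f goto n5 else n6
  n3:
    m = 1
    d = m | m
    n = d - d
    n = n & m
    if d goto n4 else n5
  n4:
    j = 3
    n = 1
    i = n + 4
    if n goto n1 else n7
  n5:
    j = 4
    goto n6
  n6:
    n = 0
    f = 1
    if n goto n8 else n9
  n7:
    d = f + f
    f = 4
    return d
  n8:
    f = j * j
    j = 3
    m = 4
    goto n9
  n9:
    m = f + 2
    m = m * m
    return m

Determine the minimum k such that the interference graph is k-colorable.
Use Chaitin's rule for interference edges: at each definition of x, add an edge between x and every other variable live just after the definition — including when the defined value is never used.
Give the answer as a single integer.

Answer: 4

Derivation:
Per-block:
  n0: {f,n} / ∅
  n1: {f} / ∅
  n2: {f,j} / ∅
  n3: {d,m,n} / ∅
  n4: {i,j,n} / ∅
  n5: {j} / ∅
  n6: {f,n} / ∅
  n7: {d,f} / {f}
  n8: {f,j,m} / {j}
  n9: {m} / {f}

Backward fixpoint:
  n0: in=∅ out=∅
  n1: in=∅ out={f}
  n2: in=∅ out={j}
  n3: in={f} out={f}
  n4: in={f} out={f}
  n5: in=∅ out={j}
  n6: in={j} out={f,j}
  n7: in={f} out=∅
  n8: in={j} out={f}
  n9: in={f} out=∅

Interference:
  d: {f,m,n}
  f: {d,i,j,m,n}
  i: {f,n}
  j: {f,n}
  m: {d,f,n}
  n: {d,f,i,j,m}

Colouring:
  {d,f,m,n} pairwise interfere (4-clique) ⇒ χ ≥ 4
  4-colouring: r0={f}  r1={n}  r2={d,i,j}  r3={m}
  χ = 4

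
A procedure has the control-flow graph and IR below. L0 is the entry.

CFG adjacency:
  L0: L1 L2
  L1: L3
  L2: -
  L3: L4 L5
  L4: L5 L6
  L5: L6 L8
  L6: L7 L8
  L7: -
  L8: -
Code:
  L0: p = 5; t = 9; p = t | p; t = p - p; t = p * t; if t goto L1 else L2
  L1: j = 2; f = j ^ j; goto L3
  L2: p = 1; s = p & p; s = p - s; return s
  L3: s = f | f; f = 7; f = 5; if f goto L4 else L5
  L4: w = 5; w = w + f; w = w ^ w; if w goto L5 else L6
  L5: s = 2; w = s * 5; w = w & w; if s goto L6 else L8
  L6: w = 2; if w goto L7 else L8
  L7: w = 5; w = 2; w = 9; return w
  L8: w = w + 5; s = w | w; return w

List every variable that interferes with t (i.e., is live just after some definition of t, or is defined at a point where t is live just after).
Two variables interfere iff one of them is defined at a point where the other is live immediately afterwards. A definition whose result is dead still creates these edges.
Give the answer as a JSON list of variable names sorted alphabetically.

Per-block:
  L0 def {p,t} use ∅
  L1 def {f,j} use ∅
  L2 def {p,s} use ∅
  L3 def {f,s} use {f}
  L4 def {w} use {f}
  L5 def {s,w} use ∅
  L6 def {w} use ∅
  L7 def {w} use ∅
  L8 def {s,w} use {w}

Backward fixpoint:
  L0 li=∅ lo=∅
  L1 li=∅ lo={f}
  L2 li=∅ lo=∅
  L3 li={f} lo={f}
  L4 li={f} lo=∅
  L5 li=∅ lo={w}
  L6 li=∅ lo={w}
  L7 li=∅ lo=∅
  L8 li={w} lo=∅

Interfere edges:
  f — {w}
  j — ∅
  p — {s,t}
  s — {p,w}
  t — {p}
  w — {f,s}

N(t) = ["p"]

Answer: ["p"]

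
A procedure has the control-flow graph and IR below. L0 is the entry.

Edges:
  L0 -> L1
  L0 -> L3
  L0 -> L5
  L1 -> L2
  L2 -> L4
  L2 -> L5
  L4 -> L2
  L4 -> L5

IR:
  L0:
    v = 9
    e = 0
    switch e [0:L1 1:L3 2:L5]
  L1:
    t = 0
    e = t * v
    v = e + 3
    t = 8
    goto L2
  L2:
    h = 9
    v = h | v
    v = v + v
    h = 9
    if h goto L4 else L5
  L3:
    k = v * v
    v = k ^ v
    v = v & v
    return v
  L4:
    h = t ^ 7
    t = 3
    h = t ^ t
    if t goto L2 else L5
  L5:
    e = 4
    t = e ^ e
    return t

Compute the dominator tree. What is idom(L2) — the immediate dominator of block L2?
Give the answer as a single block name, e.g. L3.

Answer: L1

Derivation:
idom tree: L1←L0 L2←L1 L3←L0 L4←L2 L5←L0
Dom∩ at merges:
  L2: preds {L1,L4}: {L0,L1} ∩ {L0,L1,L2,L4} = {L0,L1}; idom=L1
  L5: preds {L0,L2,L4}: {L0} ∩ {L0,L1,L2} ∩ {L0,L1,L2,L4} = {L0}; idom=L0

idom(L2) = L1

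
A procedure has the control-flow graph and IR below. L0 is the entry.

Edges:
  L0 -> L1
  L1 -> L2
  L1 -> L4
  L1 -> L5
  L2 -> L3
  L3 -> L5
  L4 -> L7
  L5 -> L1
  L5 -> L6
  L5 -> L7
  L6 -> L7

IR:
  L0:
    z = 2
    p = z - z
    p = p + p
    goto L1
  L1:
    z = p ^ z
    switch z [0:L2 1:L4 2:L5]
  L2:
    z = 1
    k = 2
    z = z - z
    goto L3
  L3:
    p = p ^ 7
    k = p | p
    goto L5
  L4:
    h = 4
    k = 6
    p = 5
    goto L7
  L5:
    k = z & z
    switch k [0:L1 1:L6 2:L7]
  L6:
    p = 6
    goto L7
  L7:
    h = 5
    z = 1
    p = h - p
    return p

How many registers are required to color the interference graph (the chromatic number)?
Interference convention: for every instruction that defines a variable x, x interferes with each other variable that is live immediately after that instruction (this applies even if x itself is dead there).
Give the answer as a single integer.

Per-block:
  L0 def {p,z} use ∅
  L1 def {z} use {p,z}
  L2 def {k,z} use ∅
  L3 def {k,p} use {p}
  L4 def {h,k,p} use ∅
  L5 def {k} use {z}
  L6 def {p} use ∅
  L7 def {h,p,z} use {p}

Liveness:
  L0: in=∅ out={p,z}
  L1: in={p,z} out={p,z}
  L2: in={p} out={p,z}
  L3: in={p,z} out={p,z}
  L4: in=∅ out={p}
  L5: in={p,z} out={p,z}
  L6: in=∅ out={p}
  L7: in={p} out=∅

Conflict graph:
  h — {p,z}
  k — {p,z}
  p — {h,k,z}
  z — {h,k,p}

Registers:
  lower bound: {h,p,z} mutually conflict ⇒ χ ≥ 3
  assign h→R2 k→R2 p→R0 z→R1 — no edge inside a register ⇒ χ ≤ 3
  χ = 3

Answer: 3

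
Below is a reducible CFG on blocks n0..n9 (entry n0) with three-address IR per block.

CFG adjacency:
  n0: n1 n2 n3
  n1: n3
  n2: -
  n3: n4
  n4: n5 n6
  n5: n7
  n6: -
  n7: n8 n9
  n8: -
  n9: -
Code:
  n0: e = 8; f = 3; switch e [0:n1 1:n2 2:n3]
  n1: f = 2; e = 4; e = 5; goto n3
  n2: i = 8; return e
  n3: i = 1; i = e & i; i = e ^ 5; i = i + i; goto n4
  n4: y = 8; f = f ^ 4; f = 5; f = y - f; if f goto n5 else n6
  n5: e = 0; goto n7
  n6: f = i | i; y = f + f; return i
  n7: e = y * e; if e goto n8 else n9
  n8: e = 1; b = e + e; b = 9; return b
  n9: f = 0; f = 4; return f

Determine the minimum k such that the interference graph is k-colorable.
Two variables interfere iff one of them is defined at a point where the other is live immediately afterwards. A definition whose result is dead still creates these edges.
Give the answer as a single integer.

Answer: 4

Analysis:
Block summaries:
  n0: def={e,f} ue=∅
  n1: def={e,f} ue=∅
  n2: def={i} ue={e}
  n3: def={i} ue={e}
  n4: def={f,y} ue={f}
  n5: def={e} ue=∅
  n6: def={f,y} ue={i}
  n7: def={e} ue={e,y}
  n8: def={b,e} ue=∅
  n9: def={f} ue=∅

Backward fixpoint:
  live n0: ∅→{e,f}
  live n1: ∅→{e,f}
  live n2: {e}→∅
  live n3: {e,f}→{f,i}
  live n4: {f,i}→{i,y}
  live n5: {y}→{e,y}
  live n6: {i}→∅
  live n7: {e,y}→∅
  live n8: ∅→∅
  live n9: ∅→∅

Conflict graph:
  b — ∅
  e — {f,i,y}
  f — {e,i,y}
  i — {e,f,y}
  y — {e,f,i}

Chromatic number:
  lower bound: {e,f,i,y} mutually conflict ⇒ χ ≥ 4
  4-colouring: R0={b,e}  R1={f}  R2={i}  R3={y}
  χ = 4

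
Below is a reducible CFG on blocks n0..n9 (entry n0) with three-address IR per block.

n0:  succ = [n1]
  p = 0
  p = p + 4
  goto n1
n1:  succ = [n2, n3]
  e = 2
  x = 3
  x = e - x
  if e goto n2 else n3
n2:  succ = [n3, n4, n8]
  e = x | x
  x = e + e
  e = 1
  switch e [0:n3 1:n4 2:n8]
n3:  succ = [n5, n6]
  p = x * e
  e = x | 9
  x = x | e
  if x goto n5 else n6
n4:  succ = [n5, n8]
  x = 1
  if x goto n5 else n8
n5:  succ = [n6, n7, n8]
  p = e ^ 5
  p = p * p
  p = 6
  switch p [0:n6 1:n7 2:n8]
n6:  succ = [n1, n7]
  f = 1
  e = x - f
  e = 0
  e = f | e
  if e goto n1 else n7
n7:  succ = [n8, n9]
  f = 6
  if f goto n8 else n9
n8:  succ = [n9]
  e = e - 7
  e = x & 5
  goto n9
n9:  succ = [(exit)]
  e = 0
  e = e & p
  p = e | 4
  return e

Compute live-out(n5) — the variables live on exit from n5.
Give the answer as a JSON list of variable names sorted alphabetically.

Answer: ["e", "p", "x"]

Derivation:
Block summaries:
  n0: def={p} ue=∅
  n1: def={e,x} ue=∅
  n2: def={e,x} ue={x}
  n3: def={e,p,x} ue={e,x}
  n4: def={x} ue=∅
  n5: def={p} ue={e}
  n6: def={e,f} ue={x}
  n7: def={f} ue=∅
  n8: def={e} ue={e,x}
  n9: def={e,p} ue={p}

Liveness:
  n0 li=∅ lo={p}
  n1 li={p} lo={e,p,x}
  n2 li={p,x} lo={e,p,x}
  n3 li={e,x} lo={e,p,x}
  n4 li={e,p} lo={e,p,x}
  n5 li={e,x} lo={e,p,x}
  n6 li={p,x} lo={e,p,x}
  n7 li={e,p,x} lo={e,p,x}
  n8 li={e,p,x} lo={p}
  n9 li={p} lo=∅

live-out(n5) = ["e", "p", "x"]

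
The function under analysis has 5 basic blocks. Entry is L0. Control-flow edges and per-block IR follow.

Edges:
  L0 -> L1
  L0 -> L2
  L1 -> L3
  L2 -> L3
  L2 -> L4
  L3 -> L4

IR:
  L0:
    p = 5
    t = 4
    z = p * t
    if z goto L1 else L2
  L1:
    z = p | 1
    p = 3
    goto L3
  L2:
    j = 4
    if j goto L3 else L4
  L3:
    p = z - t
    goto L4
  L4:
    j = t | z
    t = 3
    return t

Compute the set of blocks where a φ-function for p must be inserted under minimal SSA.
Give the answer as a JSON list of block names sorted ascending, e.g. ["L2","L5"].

Answer: ["L3", "L4"]

Analysis:
idom tree: L1←L0 L2←L0 L3←L0 L4←L0
Dom∩ at merges:
  L3: preds {L1,L2}: {L0,L1} ∩ {L0,L2} = {L0}; idom=L0
  L4: preds {L2,L3}: {L0,L2} ∩ {L0,L3} = {L0}; idom=L0

Frontier:
  join L3 pred L1: L1 stop@L0
  join L3 pred L2: L2 stop@L0
  join L4 pred L2: L2 stop@L0
  join L4 pred L3: L3 stop@L0
  L0 → ∅
  L1 → {L3}
  L2 → {L3,L4}
  L3 → {L4}
  L4 → ∅

φ for p: defs {L0,L1,L3}
  DF⁺ = {L3,L4}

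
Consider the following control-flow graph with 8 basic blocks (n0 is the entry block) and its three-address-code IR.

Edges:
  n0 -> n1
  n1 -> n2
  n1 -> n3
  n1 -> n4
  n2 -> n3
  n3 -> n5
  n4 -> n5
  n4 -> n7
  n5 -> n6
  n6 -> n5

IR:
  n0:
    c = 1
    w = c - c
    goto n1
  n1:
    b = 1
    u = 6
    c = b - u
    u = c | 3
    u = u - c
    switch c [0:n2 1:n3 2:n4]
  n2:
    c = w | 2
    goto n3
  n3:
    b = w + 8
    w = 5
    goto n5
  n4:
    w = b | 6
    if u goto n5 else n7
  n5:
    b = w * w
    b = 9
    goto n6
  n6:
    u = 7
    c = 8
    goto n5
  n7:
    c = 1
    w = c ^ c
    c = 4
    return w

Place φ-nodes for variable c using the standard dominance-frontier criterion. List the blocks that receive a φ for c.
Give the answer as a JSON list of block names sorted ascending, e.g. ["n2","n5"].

idom tree: n1←n0 n2←n1 n3←n1 n4←n1 n5←n1 n6←n5 n7←n4
Join-block Dom:
  n3: preds {n1,n2}: {n0,n1} ∩ {n0,n1,n2} = {n0,n1}; idom=n1
  n5: preds {n3,n4,n6}: {n0,n1,n3} ∩ {n0,n1,n4} ∩ {n0,n1,n5,n6} = {n0,n1}; idom=n1

Frontier:
  n3←n1: walk · to n1
  n3←n2: walk n2 to n1
  n5←n3: walk n3 to n1
  n5←n4: walk n4 to n1
  n5←n6: walk n6→n5 to n1
  n0 → ∅
  n1 → ∅
  n2 → {n3}
  n3 → {n5}
  n4 → {n5}
  n5 → {n5}
  n6 → {n5}
  n7 → ∅

φ for c: defs {n0,n1,n2,n6,n7}
  DF⁺ = {n3,n5}

Answer: ["n3", "n5"]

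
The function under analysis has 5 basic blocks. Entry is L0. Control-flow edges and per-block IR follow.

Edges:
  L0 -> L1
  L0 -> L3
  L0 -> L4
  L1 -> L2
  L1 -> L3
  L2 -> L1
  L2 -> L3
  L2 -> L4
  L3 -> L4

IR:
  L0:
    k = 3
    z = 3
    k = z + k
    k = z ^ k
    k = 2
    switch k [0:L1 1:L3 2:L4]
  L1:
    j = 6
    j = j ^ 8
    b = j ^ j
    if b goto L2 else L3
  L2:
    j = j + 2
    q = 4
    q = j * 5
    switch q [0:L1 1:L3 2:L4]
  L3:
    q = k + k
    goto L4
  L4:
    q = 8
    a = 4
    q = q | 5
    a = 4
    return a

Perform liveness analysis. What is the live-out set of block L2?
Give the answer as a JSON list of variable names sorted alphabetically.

Per-block:
  L0: {k,z} / ∅
  L1: {b,j} / ∅
  L2: {j,q} / {j}
  L3: {q} / {k}
  L4: {a,q} / ∅

Backward fixpoint:
  L0 li=∅ lo={k}
  L1 li={k} lo={j,k}
  L2 li={j,k} lo={k}
  L3 li={k} lo=∅
  L4 li=∅ lo=∅

live-out(L2) = ["k"]

Answer: ["k"]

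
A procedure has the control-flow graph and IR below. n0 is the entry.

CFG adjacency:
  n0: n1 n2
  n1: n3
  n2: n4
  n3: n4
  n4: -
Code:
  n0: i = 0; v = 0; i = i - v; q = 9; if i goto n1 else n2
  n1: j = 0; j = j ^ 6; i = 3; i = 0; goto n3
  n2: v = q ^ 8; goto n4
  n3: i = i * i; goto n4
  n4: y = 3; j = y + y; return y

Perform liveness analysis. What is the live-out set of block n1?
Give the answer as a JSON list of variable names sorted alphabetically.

def/use:
  n0: def={i,q,v} ue=∅
  n1: def={i,j} ue=∅
  n2: def={v} ue={q}
  n3: def={i} ue={i}
  n4: def={j,y} ue=∅

Liveness:
  n0 li=∅ lo={q}
  n1 li=∅ lo={i}
  n2 li={q} lo=∅
  n3 li={i} lo=∅
  n4 li=∅ lo=∅

live-out(n1) = ["i"]

Answer: ["i"]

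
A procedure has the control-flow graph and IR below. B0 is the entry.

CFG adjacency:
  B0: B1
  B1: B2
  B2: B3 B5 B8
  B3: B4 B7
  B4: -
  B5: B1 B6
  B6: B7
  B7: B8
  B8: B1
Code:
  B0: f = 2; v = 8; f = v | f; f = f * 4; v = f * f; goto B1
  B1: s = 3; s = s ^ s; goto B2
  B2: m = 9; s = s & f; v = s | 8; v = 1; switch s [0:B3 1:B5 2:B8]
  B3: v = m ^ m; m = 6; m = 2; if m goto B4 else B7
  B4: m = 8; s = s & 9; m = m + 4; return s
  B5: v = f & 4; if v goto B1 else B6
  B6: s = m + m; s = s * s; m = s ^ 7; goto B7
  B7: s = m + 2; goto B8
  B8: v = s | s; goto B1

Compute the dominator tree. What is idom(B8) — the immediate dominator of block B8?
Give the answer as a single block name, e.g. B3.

idom tree: B1←B0 B2←B1 B3←B2 B4←B3 B5←B2 B6←B5 B7←B2 B8←B2
Dom at joins:
  B1: preds {B0,B5,B8}: {B0} ∩ {B0,B1,B2,B5} ∩ {B0,B1,B2,B8} = {B0}; idom=B0
  B7: preds {B3,B6}: {B0,B1,B2,B3} ∩ {B0,B1,B2,B5,B6} = {B0,B1,B2}; idom=B2
  B8: preds {B2,B7}: {B0,B1,B2} ∩ {B0,B1,B2,B7} = {B0,B1,B2}; idom=B2

idom(B8) = B2

Answer: B2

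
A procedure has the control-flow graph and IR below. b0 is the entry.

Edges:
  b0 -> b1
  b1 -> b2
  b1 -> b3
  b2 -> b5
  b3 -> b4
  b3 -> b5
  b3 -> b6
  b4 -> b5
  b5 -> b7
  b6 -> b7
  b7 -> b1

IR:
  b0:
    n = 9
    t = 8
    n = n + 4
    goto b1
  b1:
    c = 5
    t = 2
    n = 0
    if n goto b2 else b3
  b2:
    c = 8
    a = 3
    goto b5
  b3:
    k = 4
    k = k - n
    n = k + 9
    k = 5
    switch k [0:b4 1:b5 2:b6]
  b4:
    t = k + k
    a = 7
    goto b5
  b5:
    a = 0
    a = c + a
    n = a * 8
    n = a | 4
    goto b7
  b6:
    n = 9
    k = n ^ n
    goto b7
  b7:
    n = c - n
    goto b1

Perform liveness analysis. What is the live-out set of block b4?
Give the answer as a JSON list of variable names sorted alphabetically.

Per-block:
  b0: def={n,t} ue=∅
  b1: def={c,n,t} ue=∅
  b2: def={a,c} ue=∅
  b3: def={k,n} ue={n}
  b4: def={a,t} ue={k}
  b5: def={a,n} ue={c}
  b6: def={k,n} ue=∅
  b7: def={n} ue={c,n}

Live sets:
  b0: in=∅ out=∅
  b1: in=∅ out={c,n}
  b2: in=∅ out={c}
  b3: in={c,n} out={c,k}
  b4: in={c,k} out={c}
  b5: in={c} out={c,n}
  b6: in={c} out={c,n}
  b7: in={c,n} out=∅

live-out(b4) = ["c"]

Answer: ["c"]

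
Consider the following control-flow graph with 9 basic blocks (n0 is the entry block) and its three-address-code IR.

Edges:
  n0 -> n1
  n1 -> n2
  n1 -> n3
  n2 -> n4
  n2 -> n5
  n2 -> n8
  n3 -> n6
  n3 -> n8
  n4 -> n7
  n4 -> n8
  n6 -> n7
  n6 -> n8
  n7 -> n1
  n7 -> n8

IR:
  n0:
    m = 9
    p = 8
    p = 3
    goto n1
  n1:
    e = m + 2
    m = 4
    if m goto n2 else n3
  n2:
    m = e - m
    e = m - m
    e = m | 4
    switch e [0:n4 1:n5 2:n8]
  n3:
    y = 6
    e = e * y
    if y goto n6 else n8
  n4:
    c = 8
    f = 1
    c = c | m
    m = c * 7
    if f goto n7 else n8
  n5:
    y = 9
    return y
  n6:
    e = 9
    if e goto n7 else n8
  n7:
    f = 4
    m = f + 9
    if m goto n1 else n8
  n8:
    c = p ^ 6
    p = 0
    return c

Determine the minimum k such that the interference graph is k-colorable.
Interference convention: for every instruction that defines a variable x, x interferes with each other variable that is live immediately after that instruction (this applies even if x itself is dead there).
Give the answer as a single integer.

def/use:
  n0 def {m,p} use ∅
  n1 def {e,m} use {m}
  n2 def {e,m} use {e,m}
  n3 def {e,y} use {e}
  n4 def {c,f,m} use {m}
  n5 def {y} use ∅
  n6 def {e} use ∅
  n7 def {f,m} use ∅
  n8 def {c,p} use {p}

Liveness:
  n0 li=∅ lo={m,p}
  n1 li={m,p} lo={e,m,p}
  n2 li={e,m,p} lo={m,p}
  n3 li={e,p} lo={p}
  n4 li={m,p} lo={p}
  n5 li=∅ lo=∅
  n6 li={p} lo={p}
  n7 li={p} lo={m,p}
  n8 li={p} lo=∅

Conflict graph:
  c↔{f,m,p}
  e↔{m,p,y}
  f↔{c,m,p}
  m↔{c,e,f,p}
  p↔{c,e,f,m,y}
  y↔{e,p}

Colouring:
  clique {c,f,m,p} ⇒ need ≥ 4
  4-colouring: R0={p}  R1={m,y}  R2={c,e}  R3={f}
  χ = 4

Answer: 4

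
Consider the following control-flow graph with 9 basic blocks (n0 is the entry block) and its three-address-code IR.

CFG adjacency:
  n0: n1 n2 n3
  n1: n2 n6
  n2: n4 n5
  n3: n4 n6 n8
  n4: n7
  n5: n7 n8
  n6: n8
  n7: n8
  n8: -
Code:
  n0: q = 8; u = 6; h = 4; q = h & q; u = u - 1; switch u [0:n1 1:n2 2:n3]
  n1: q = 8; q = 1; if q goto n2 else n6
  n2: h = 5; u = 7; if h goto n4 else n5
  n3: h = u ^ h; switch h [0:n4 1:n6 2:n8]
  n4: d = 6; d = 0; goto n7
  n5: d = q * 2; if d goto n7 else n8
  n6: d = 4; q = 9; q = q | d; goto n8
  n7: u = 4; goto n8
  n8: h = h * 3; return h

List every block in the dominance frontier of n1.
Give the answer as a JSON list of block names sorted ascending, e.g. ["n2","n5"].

Answer: ["n2", "n6"]

Derivation:
idom tree: n1←n0 n2←n0 n3←n0 n4←n0 n5←n2 n6←n0 n7←n0 n8←n0
Dom∩ at merges:
  n2: preds {n0,n1}: {n0} ∩ {n0,n1} = {n0}; idom=n0
  n4: preds {n2,n3}: {n0,n2} ∩ {n0,n3} = {n0}; idom=n0
  n6: preds {n1,n3}: {n0,n1} ∩ {n0,n3} = {n0}; idom=n0
  n7: preds {n4,n5}: {n0,n4} ∩ {n0,n2,n5} = {n0}; idom=n0
  n8: preds {n3,n5,n6,n7}: {n0,n3} ∩ {n0,n2,n5} ∩ {n0,n6} ∩ {n0,n7} = {n0}; idom=n0

Frontier:
  n2←n0: walk · to n0
  n2←n1: walk n1 to n0
  n4←n2: walk n2 to n0
  n4←n3: walk n3 to n0
  n6←n1: walk n1 to n0
  n6←n3: walk n3 to n0
  n7←n4: walk n4 to n0
  n7←n5: walk n5→n2 to n0
  n8←n3: walk n3 to n0
  n8←n5: walk n5→n2 to n0
  n8←n6: walk n6 to n0
  n8←n7: walk n7 to n0
  n0: DF=∅
  n1: DF={n2,n6}
  n2: DF={n4,n7,n8}
  n3: DF={n4,n6,n8}
  n4: DF={n7}
  n5: DF={n7,n8}
  n6: DF={n8}
  n7: DF={n8}
  n8: DF=∅

DF(n1) = ["n2", "n6"]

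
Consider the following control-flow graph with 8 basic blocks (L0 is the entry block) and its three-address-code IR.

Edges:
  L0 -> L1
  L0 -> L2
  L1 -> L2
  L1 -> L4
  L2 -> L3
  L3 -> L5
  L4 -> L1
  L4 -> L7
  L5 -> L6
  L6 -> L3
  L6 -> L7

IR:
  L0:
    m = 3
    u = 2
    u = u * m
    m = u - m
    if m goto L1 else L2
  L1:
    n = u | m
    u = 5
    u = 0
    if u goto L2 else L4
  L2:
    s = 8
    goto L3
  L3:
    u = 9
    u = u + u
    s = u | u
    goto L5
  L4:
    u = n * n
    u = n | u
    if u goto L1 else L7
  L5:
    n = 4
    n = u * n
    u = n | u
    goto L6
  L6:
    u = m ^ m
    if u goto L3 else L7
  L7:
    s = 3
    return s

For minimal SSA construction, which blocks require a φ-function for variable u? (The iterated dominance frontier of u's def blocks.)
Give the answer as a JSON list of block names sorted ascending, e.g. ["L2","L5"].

idom tree: L1←L0 L2←L0 L3←L2 L4←L1 L5←L3 L6←L5 L7←L0
Dom∩ at merges:
  L1: preds {L0,L4}: {L0} ∩ {L0,L1,L4} = {L0}; idom=L0
  L2: preds {L0,L1}: {L0} ∩ {L0,L1} = {L0}; idom=L0
  L3: preds {L2,L6}: {L0,L2} ∩ {L0,L2,L3,L5,L6} = {L0,L2}; idom=L2
  L7: preds {L4,L6}: {L0,L1,L4} ∩ {L0,L2,L3,L5,L6} = {L0}; idom=L0

DF walk-up:
  join L1 pred L0: · stop@L0
  join L1 pred L4: L4→L1 stop@L0
  join L2 pred L0: · stop@L0
  join L2 pred L1: L1 stop@L0
  join L3 pred L2: · stop@L2
  join L3 pred L6: L6→L5→L3 stop@L2
  join L7 pred L4: L4→L1 stop@L0
  join L7 pred L6: L6→L5→L3→L2 stop@L0
  DF(L0)=∅
  DF(L1)={L1,L2,L7}
  DF(L2)={L7}
  DF(L3)={L3,L7}
  DF(L4)={L1,L7}
  DF(L5)={L3,L7}
  DF(L6)={L3,L7}
  DF(L7)=∅

φ for u: defs {L0,L1,L3,L4,L5,L6}
  DF⁺ = {L1,L2,L3,L7}

Answer: ["L1", "L2", "L3", "L7"]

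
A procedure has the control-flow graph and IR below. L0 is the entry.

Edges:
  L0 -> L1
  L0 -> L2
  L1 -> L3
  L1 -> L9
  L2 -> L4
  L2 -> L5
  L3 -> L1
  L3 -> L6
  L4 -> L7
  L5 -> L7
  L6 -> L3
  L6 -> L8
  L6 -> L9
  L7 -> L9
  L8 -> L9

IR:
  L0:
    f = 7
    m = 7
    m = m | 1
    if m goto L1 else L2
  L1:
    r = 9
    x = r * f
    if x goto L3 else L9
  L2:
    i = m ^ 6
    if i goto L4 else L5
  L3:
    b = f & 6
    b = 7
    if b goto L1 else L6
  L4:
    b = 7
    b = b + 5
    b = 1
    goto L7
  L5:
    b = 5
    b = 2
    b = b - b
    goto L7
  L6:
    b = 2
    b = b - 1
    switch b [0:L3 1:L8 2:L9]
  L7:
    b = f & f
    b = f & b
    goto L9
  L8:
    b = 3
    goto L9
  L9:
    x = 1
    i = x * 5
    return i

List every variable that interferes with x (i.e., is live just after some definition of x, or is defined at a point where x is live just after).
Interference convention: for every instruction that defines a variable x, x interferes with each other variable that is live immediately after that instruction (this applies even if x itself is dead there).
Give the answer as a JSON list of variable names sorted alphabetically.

Per-block:
  L0 def {f,m} use ∅
  L1 def {r,x} use {f}
  L2 def {i} use {m}
  L3 def {b} use {f}
  L4 def {b} use ∅
  L5 def {b} use ∅
  L6 def {b} use ∅
  L7 def {b} use {f}
  L8 def {b} use ∅
  L9 def {i,x} use ∅

Live sets:
  L0: in=∅ out={f,m}
  L1: in={f} out={f}
  L2: in={f,m} out={f}
  L3: in={f} out={f}
  L4: in={f} out={f}
  L5: in={f} out={f}
  L6: in={f} out={f}
  L7: in={f} out=∅
  L8: in=∅ out=∅
  L9: in=∅ out=∅

Conflict graph:
  b: {f}
  f: {b,i,m,r,x}
  i: {f}
  m: {f}
  r: {f}
  x: {f}

N(x) = ["f"]

Answer: ["f"]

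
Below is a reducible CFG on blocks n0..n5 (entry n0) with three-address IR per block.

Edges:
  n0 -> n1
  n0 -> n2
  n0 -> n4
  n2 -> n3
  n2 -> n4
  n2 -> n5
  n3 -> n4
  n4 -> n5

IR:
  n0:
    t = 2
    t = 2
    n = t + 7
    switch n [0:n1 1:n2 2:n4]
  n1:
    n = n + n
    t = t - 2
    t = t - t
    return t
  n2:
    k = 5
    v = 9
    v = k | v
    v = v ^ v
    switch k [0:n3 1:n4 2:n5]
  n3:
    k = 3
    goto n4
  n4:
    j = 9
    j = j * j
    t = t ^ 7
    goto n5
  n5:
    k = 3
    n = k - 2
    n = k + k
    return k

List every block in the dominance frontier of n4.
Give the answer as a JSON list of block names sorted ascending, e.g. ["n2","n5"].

idom tree: n1←n0 n2←n0 n3←n2 n4←n0 n5←n0
Dom∩ at merges:
  n4: preds {n0,n2,n3}: {n0} ∩ {n0,n2} ∩ {n0,n2,n3} = {n0}; idom=n0
  n5: preds {n2,n4}: {n0,n2} ∩ {n0,n4} = {n0}; idom=n0

Frontier:
  join n4 pred n0: · stop@n0
  join n4 pred n2: n2 stop@n0
  join n4 pred n3: n3→n2 stop@n0
  join n5 pred n2: n2 stop@n0
  join n5 pred n4: n4 stop@n0
  n0 → ∅
  n1 → ∅
  n2 → {n4,n5}
  n3 → {n4}
  n4 → {n5}
  n5 → ∅

DF(n4) = ["n5"]

Answer: ["n5"]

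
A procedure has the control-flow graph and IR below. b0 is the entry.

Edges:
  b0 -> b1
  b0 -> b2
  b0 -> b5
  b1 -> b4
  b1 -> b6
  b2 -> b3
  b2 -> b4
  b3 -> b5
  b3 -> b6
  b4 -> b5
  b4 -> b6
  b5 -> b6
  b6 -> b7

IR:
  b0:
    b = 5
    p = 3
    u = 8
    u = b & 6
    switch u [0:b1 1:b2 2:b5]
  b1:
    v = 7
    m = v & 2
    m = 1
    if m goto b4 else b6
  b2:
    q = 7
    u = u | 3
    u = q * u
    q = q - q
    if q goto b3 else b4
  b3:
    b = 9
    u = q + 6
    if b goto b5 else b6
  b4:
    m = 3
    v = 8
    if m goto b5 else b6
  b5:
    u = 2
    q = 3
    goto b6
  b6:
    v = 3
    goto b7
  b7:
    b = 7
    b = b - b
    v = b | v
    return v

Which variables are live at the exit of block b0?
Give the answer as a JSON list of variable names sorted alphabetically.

Answer: ["u"]

Analysis:
Block summaries:
  b0 def {b,p,u} use ∅
  b1 def {m,v} use ∅
  b2 def {q,u} use {u}
  b3 def {b,u} use {q}
  b4 def {m,v} use ∅
  b5 def {q,u} use ∅
  b6 def {v} use ∅
  b7 def {b,v} use {v}

Liveness:
  b0: in=∅ out={u}
  b1: in=∅ out=∅
  b2: in={u} out={q}
  b3: in={q} out=∅
  b4: in=∅ out=∅
  b5: in=∅ out=∅
  b6: in=∅ out={v}
  b7: in={v} out=∅

live-out(b0) = ["u"]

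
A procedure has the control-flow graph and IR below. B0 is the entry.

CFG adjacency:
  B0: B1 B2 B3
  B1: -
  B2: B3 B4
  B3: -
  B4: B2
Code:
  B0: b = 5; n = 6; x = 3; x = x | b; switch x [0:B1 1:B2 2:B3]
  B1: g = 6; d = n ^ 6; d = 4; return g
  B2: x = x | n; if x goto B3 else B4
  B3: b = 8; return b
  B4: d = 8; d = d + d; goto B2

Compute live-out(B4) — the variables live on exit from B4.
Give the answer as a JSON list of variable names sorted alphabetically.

Answer: ["n", "x"]

Working:
Block summaries:
  B0: {b,n,x} / ∅
  B1: {d,g} / {n}
  B2: {x} / {n,x}
  B3: {b} / ∅
  B4: {d} / ∅

Live sets:
  B0: in=∅ out={n,x}
  B1: in={n} out=∅
  B2: in={n,x} out={n,x}
  B3: in=∅ out=∅
  B4: in={n,x} out={n,x}

live-out(B4) = ["n", "x"]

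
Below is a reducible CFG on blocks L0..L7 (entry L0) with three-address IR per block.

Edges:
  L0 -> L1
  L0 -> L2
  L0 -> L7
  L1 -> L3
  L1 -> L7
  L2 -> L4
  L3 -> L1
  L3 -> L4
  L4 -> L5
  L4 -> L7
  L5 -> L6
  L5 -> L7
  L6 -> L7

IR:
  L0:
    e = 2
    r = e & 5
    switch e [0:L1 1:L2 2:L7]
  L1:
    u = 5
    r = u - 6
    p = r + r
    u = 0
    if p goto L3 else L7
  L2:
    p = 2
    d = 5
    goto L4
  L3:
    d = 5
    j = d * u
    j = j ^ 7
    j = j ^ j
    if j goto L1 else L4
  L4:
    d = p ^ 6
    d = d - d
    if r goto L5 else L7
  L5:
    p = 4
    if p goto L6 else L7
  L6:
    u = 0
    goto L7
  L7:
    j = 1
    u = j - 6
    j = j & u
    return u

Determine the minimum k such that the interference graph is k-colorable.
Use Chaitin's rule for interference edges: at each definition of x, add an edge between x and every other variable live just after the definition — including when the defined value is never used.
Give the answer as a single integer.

def/use:
  L0: {e,r} / ∅
  L1: {p,r,u} / ∅
  L2: {d,p} / ∅
  L3: {d,j} / {u}
  L4: {d} / {p,r}
  L5: {p} / ∅
  L6: {u} / ∅
  L7: {j,u} / ∅

Liveness:
  L0 li=∅ lo={r}
  L1 li=∅ lo={p,r,u}
  L2 li={r} lo={p,r}
  L3 li={p,r,u} lo={p,r}
  L4 li={p,r} lo=∅
  L5 li=∅ lo=∅
  L6 li=∅ lo=∅
  L7 li=∅ lo=∅

Interference:
  d↔{p,r,u}
  e↔{r}
  j↔{p,r,u}
  p↔{d,j,r,u}
  r↔{d,e,j,p,u}
  u↔{d,j,p,r}

Chromatic number:
  lower bound: {d,p,r,u} mutually conflict ⇒ χ ≥ 4
  assign d→R3 e→R1 j→R3 p→R1 r→R0 u→R2 — no edge inside a register ⇒ χ ≤ 4
  χ = 4

Answer: 4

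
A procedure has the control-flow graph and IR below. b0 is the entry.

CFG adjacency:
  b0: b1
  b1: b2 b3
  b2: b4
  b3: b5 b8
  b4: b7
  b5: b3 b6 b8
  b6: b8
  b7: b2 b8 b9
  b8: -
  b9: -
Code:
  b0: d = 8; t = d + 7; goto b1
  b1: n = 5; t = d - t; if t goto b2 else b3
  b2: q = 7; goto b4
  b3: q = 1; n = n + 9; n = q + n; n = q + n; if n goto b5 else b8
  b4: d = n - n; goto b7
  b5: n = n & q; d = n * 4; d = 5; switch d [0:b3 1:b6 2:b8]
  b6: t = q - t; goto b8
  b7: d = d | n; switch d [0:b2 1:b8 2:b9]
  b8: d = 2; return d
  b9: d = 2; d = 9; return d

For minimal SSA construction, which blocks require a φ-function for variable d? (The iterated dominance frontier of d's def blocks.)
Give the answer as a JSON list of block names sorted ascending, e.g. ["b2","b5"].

Answer: ["b2", "b3", "b8"]

Working:
idom tree: b1←b0 b2←b1 b3←b1 b4←b2 b5←b3 b6←b5 b7←b4 b8←b1 b9←b7
Dom∩ at merges:
  b2: preds {b1,b7}: {b0,b1} ∩ {b0,b1,b2,b4,b7} = {b0,b1}; idom=b1
  b3: preds {b1,b5}: {b0,b1} ∩ {b0,b1,b3,b5} = {b0,b1}; idom=b1
  b8: preds {b3,b5,b6,b7}: {b0,b1,b3} ∩ {b0,b1,b3,b5} ∩ {b0,b1,b3,b5,b6} ∩ {b0,b1,b2,b4,b7} = {b0,b1}; idom=b1

DF derivation:
  join b2 pred b1: · stop@b1
  join b2 pred b7: b7→b4→b2 stop@b1
  join b3 pred b1: · stop@b1
  join b3 pred b5: b5→b3 stop@b1
  join b8 pred b3: b3 stop@b1
  join b8 pred b5: b5→b3 stop@b1
  join b8 pred b6: b6→b5→b3 stop@b1
  join b8 pred b7: b7→b4→b2 stop@b1
  b0: DF=∅
  b1: DF=∅
  b2: DF={b2,b8}
  b3: DF={b3,b8}
  b4: DF={b2,b8}
  b5: DF={b3,b8}
  b6: DF={b8}
  b7: DF={b2,b8}
  b8: DF=∅
  b9: DF=∅

φ for d: defs {b0,b4,b5,b7,b8,b9}
  DF⁺ = {b2,b3,b8}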